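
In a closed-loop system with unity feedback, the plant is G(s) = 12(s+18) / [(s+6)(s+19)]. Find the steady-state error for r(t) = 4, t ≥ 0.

76/55

System type = 0 (no poles at s=0).
K_p = lim_{s→0} G(s) = 12·18 / (6·19) = 36/19.
e_ss = 4/(1 + K_p) = 4/(55/19) = 76/55.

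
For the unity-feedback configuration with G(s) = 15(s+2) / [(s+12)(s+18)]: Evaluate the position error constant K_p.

5/36

The open loop has no poles at the origin → type 0 system.
K_p = lim_{s→0} G(s) = 15·2 / (12·18) = 5/36.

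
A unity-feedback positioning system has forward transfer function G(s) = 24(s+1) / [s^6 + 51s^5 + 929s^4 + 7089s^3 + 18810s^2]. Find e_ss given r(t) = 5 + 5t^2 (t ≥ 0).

The denominator has no term below 18810s^2 — 2 poles at s=0, type 2. Treating each term separately:
  • 5: tracked with zero error.
  • 5t^2: e_ss = 10/K_a with K_a=4/3135 → 7837.5.
Total e_ss = 7837.5.

7837.5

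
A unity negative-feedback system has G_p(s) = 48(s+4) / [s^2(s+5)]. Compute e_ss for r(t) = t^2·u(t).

5/96

Two free integrators in G_p(s): this is a type 2 system.
K_a = lim_{s→0} s^2·G_p(s) = 48·4 / (5) = 38.4.
r(t) = t^2 gives R(s) = 2/s^3.
e_ss = 2/K_a = 2/38.4 = 5/96.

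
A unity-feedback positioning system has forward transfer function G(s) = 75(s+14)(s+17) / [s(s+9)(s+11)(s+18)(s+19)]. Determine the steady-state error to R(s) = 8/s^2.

G(s) has one factor of s in the denominator, so the system is type 1.
K_v = lim_{s→0} s·G(s) = 75·14·17 / (9·11·18·19) = 2975/5643.
e_ss = 8/K_v = 8/(2975/5643) = 45144/2975.

45144/2975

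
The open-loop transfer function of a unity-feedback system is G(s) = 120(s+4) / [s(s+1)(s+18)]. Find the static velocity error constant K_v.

80/3

System type = 1 (one pole at s=0).
K_v = lim_{s→0} s·G(s) = 120·4 / (1·18) = 80/3.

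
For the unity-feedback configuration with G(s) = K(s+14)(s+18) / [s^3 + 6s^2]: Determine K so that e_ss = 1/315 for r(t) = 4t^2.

Factoring s^2 from the denominator leaves a polynomial with constant term 6, so the system is type 2.
K_a = lim_{s→0} s^2·G(s) = K·14·18 / 6 = 42·K.
e_ss = 8/K_a = 1/315 ⇒ K_a = 2520 ⇒ K = 2520/42 = 60.

60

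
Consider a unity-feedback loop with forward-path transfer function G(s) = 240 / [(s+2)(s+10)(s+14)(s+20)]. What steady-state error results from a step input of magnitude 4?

280/73

No free integrators in G(s): this is a type 0 system.
K_p = lim_{s→0} G(s) = 240 / (2·10·14·20) = 3/70.
e_ss = 4/(1 + K_p) = 4/(73/70) = 280/73.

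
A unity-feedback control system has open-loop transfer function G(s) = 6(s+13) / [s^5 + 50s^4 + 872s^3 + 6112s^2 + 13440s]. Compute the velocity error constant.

13/2240

Factoring s from the denominator leaves a polynomial with constant term 13440, so the system is type 1.
K_v = lim_{s→0} s·G(s) = 6·13 / 13440 = 13/2240.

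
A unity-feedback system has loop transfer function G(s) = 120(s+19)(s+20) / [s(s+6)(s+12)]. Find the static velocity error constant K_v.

1900/3

G(s) has one factor of s in the denominator, so the system is type 1.
K_v = lim_{s→0} s·G(s) = 120·19·20 / (6·12) = 1900/3.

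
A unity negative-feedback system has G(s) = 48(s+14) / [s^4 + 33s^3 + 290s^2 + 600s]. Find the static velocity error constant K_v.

Lowest-order denominator term is 600s, so the open loop has 1 pole at the origin → type 1 system.
K_v = lim_{s→0} s·G(s) = 48·14 / 600 = 1.12.

1.12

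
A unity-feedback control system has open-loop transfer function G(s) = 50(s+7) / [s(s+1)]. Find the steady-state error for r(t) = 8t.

One free integrator in G(s): this is a type 1 system.
K_v = lim_{s→0} s·G(s) = 50·7 / (1) = 350.
e_ss = 8/K_v = 8/350 = 4/175.

4/175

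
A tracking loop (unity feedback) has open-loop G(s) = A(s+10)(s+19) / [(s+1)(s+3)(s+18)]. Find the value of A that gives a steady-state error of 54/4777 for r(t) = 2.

50

System type = 0 (no poles at s=0).
K_p = lim_{s→0} G(s) = A·10·19 / (1·3·18) = (95/27)·A.
e_ss = 2/(1 + K_p) = 54/4777 ⇒ 1 + (95/27)·A = 4777/27 ⇒ A = 50.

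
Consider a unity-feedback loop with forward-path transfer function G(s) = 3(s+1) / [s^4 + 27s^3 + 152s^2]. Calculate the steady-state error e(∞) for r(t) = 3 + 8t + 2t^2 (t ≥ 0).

608/3

Lowest-order denominator term is 152s^2, so the open loop has 2 poles at the origin → type 2 system. Taking each input component in turn:
  • 3: tracked with zero error.
  • 8t: tracked with zero error.
  • 2t^2: e_ss = 4/K_a with K_a=3/152 → 608/3.
Total e_ss = 608/3.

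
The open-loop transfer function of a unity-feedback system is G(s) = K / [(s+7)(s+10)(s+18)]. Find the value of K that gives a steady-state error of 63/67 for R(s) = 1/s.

80

The open loop has no poles at the origin → type 0 system.
K_p = lim_{s→0} G(s) = K / (7·10·18) = (1/1260)·K.
e_ss = 1/(1 + K_p) = 63/67 ⇒ 1 + (1/1260)·K = 67/63 ⇒ K = 80.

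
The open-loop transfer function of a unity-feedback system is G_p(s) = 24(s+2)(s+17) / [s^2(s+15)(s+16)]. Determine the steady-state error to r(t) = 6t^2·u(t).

The open loop has two poles at the origin → type 2 system.
K_a = lim_{s→0} s^2·G_p(s) = 24·2·17 / (15·16) = 3.4.
r(t) = 6t^2 gives R(s) = 12/s^3.
e_ss = 12/K_a = 12/3.4 = 60/17.

60/17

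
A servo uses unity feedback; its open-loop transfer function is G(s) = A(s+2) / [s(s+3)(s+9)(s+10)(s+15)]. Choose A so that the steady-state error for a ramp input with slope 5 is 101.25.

100

One free integrator in G(s): this is a type 1 system.
K_v = lim_{s→0} s·G(s) = A·2 / (3·9·10·15) = (1/2025)·A.
e_ss = 5/K_v = 101.25 ⇒ K_v = 4/81 ⇒ A = (4/81)/(1/2025) = 100.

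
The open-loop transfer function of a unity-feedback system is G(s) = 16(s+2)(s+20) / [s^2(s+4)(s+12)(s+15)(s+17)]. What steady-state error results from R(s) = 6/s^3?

G(s) has two factors of s in the denominator, so the system is type 2.
K_a = lim_{s→0} s^2·G(s) = 16·2·20 / (4·12·15·17) = 8/153.
r(t) = 3t^2 gives R(s) = 6/s^3.
e_ss = 6/K_a = 6/(8/153) = 114.75.

114.75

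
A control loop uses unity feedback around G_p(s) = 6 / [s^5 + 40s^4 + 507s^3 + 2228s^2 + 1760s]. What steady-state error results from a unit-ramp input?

880/3

Lowest-order denominator term is 1760s, so the open loop has 1 pole at the origin → type 1 system.
K_v = lim_{s→0} s·G_p(s) = 6 / 1760 = 3/880.
e_ss = 1/K_v = 1/(3/880) = 880/3.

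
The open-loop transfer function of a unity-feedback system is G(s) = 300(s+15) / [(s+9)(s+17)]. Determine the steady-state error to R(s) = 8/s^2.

G(s) has no factors of s in the denominator, so the system is type 0.
K_v = lim_{s→0} s·G(s) = 0; the steady-state error to this ramp input grows without bound.

infinity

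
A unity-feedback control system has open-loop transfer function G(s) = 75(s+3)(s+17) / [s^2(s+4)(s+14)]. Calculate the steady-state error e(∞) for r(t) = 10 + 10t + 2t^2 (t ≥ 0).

224/3825

G(s) has two factors of s in the denominator, so the system is type 2. Treating each term separately:
  • 10: tracked with zero error.
  • 10t: tracked with zero error.
  • 2t^2: e_ss = 4/K_a with K_a=3825/56 → 224/3825.
Total e_ss = 224/3825.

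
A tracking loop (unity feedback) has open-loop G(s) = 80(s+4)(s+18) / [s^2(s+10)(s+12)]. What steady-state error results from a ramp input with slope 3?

System type = 2 (two poles at s=0).
A type-2 system has K_v = ∞, so it tracks a ramp input with zero steady-state error.

0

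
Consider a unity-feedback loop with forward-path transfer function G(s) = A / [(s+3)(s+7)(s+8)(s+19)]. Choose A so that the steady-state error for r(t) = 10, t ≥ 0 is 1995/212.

200

No free integrators in G(s): this is a type 0 system.
K_p = lim_{s→0} G(s) = A / (3·7·8·19) = (1/3192)·A.
e_ss = 10/(1 + K_p) = 1995/212 ⇒ 1 + (1/3192)·A = 424/399 ⇒ A = 200.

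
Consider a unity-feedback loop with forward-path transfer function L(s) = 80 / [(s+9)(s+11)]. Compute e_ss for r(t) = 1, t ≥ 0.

L(s) has no factors of s in the denominator, so the system is type 0.
K_p = lim_{s→0} L(s) = 80 / (9·11) = 80/99.
e_ss = 1/(1 + K_p) = 1/(179/99) = 99/179.

99/179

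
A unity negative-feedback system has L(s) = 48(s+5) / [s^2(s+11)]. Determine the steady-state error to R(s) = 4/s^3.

System type = 2 (two poles at s=0).
K_a = lim_{s→0} s^2·L(s) = 48·5 / (11) = 240/11.
r(t) = 2t^2 gives R(s) = 4/s^3.
e_ss = 4/K_a = 4/(240/11) = 11/60.

11/60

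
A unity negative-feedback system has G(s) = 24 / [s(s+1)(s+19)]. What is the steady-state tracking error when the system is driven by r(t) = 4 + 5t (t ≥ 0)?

System type = 1 (one pole at s=0). Taking each input component in turn:
  • 4: tracked with zero error.
  • 5t: e_ss = 5/K_v with K_v=24/19 → 95/24.
Total e_ss = 95/24.

95/24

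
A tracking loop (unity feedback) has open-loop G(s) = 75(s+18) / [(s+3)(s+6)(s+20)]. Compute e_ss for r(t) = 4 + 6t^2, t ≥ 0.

G(s) has no factors of s in the denominator, so the system is type 0. Treating each term separately:
  • 4: e_ss = 4/(1+K_p) with K_p=3.75 → 16/19.
  • 6t^2: a type-0 system cannot track it, e_ss → ∞.
The unbounded component dominates.

infinity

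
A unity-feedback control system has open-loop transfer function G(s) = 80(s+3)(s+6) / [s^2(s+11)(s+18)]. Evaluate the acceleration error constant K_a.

80/11

The open loop has two poles at the origin → type 2 system.
K_a = lim_{s→0} s^2·G(s) = 80·3·6 / (11·18) = 80/11.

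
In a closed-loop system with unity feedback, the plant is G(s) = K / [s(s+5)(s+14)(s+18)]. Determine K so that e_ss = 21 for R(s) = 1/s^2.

60

G(s) has one factor of s in the denominator, so the system is type 1.
K_v = lim_{s→0} s·G(s) = K / (5·14·18) = (1/1260)·K.
e_ss = 1/K_v = 21 ⇒ K_v = 1/21 ⇒ K = (1/21)/(1/1260) = 60.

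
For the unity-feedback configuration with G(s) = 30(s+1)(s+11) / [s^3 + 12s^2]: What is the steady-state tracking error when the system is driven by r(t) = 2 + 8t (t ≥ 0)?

0

The denominator has no term below 12s^2 — 2 poles at s=0, type 2. By superposition:
  • 2: tracked with zero error.
  • 8t: tracked with zero error.
Total e_ss = 0.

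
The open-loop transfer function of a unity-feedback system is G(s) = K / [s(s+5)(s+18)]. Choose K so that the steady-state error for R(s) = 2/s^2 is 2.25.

80

The open loop has one pole at the origin → type 1 system.
K_v = lim_{s→0} s·G(s) = K / (5·18) = (1/90)·K.
e_ss = 2/K_v = 2.25 ⇒ K_v = 8/9 ⇒ K = (8/9)/(1/90) = 80.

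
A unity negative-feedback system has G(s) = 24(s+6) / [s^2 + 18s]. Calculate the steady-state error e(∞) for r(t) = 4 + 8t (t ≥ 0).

Lowest-order denominator term is 18s, so the open loop has 1 pole at the origin → type 1 system. Treating each term separately:
  • 4: tracked with zero error.
  • 8t: e_ss = 8/K_v with K_v=8 → 1.
Total e_ss = 1.

1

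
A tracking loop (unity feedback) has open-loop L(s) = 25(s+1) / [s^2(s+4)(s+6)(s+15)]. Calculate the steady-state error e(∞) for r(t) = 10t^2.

L(s) has two factors of s in the denominator, so the system is type 2.
K_a = lim_{s→0} s^2·L(s) = 25·1 / (4·6·15) = 5/72.
r(t) = 10t^2 gives R(s) = 20/s^3.
e_ss = 20/K_a = 20/(5/72) = 288.

288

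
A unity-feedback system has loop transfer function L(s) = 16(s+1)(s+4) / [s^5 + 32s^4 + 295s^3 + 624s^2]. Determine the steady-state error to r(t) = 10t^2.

195

Factoring s^2 from the denominator leaves a polynomial with constant term 624, so the system is type 2.
K_a = lim_{s→0} s^2·L(s) = 16·1·4 / 624 = 4/39.
r(t) = 10t^2 gives R(s) = 20/s^3.
e_ss = 20/K_a = 20/(4/39) = 195.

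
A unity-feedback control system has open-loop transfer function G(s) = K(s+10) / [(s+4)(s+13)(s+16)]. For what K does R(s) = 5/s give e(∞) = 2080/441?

No free integrators in G(s): this is a type 0 system.
K_p = lim_{s→0} G(s) = K·10 / (4·13·16) = (5/416)·K.
e_ss = 5/(1 + K_p) = 2080/441 ⇒ 1 + (5/416)·K = 441/416 ⇒ K = 5.

5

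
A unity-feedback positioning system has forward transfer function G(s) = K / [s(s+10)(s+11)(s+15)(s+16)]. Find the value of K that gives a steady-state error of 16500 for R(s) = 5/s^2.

G(s) has one factor of s in the denominator, so the system is type 1.
K_v = lim_{s→0} s·G(s) = K / (10·11·15·16) = (1/26400)·K.
e_ss = 5/K_v = 16500 ⇒ K_v = 1/3300 ⇒ K = (1/3300)/(1/26400) = 8.

8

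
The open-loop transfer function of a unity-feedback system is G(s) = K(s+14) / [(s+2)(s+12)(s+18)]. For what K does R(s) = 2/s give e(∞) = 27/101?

No free integrators in G(s): this is a type 0 system.
K_p = lim_{s→0} G(s) = K·14 / (2·12·18) = (7/216)·K.
e_ss = 2/(1 + K_p) = 27/101 ⇒ 1 + (7/216)·K = 202/27 ⇒ K = 200.

200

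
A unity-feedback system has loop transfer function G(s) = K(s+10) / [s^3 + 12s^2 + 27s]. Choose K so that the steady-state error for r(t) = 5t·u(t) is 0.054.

Lowest-order denominator term is 27s, so the open loop has 1 pole at the origin → type 1 system.
K_v = lim_{s→0} s·G(s) = K·10 / 27 = (10/27)·K.
e_ss = 5/K_v = 0.054 ⇒ K_v = 2500/27 ⇒ K = (2500/27)/(10/27) = 250.

250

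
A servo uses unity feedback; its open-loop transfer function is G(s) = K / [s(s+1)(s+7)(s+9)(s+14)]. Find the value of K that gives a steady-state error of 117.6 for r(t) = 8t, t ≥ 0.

System type = 1 (one pole at s=0).
K_v = lim_{s→0} s·G(s) = K / (1·7·9·14) = (1/882)·K.
e_ss = 8/K_v = 117.6 ⇒ K_v = 10/147 ⇒ K = (10/147)/(1/882) = 60.

60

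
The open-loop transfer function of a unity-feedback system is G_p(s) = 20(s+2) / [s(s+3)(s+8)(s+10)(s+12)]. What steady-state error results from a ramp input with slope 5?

360

G_p(s) has one factor of s in the denominator, so the system is type 1.
K_v = lim_{s→0} s·G_p(s) = 20·2 / (3·8·10·12) = 1/72.
e_ss = 5/K_v = 5/(1/72) = 360.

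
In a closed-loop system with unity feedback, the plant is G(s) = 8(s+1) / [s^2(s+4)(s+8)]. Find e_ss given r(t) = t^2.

8

G(s) has two factors of s in the denominator, so the system is type 2.
K_a = lim_{s→0} s^2·G(s) = 8·1 / (4·8) = 0.25.
r(t) = t^2 gives R(s) = 2/s^3.
e_ss = 2/K_a = 2/0.25 = 8.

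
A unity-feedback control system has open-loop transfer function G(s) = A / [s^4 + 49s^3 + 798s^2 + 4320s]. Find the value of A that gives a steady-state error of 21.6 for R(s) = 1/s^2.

200

Factoring s from the denominator leaves a polynomial with constant term 4320, so the system is type 1.
K_v = lim_{s→0} s·G(s) = A / 4320 = (1/4320)·A.
e_ss = 1/K_v = 21.6 ⇒ K_v = 5/108 ⇒ A = (5/108)/(1/4320) = 200.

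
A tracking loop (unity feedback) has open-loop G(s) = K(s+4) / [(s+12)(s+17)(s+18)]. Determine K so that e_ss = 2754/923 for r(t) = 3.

5

System type = 0 (no poles at s=0).
K_p = lim_{s→0} G(s) = K·4 / (12·17·18) = (1/918)·K.
e_ss = 3/(1 + K_p) = 2754/923 ⇒ 1 + (1/918)·K = 923/918 ⇒ K = 5.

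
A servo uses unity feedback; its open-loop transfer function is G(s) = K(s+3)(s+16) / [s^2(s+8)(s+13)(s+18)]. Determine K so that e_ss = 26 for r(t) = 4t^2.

Two free integrators in G(s): this is a type 2 system.
K_a = lim_{s→0} s^2·G(s) = K·3·16 / (8·13·18) = (1/39)·K.
e_ss = 8/K_a = 26 ⇒ K_a = 4/13 ⇒ K = (4/13)/(1/39) = 12.

12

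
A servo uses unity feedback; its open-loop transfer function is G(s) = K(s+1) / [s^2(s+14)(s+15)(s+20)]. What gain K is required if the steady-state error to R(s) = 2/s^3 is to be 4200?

G(s) has two factors of s in the denominator, so the system is type 2.
K_a = lim_{s→0} s^2·G(s) = K·1 / (14·15·20) = (1/4200)·K.
e_ss = 2/K_a = 4200 ⇒ K_a = 1/2100 ⇒ K = (1/2100)/(1/4200) = 2.

2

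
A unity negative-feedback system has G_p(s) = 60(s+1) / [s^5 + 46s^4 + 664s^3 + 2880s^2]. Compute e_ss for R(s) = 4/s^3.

Lowest-order denominator term is 2880s^2, so the open loop has 2 poles at the origin → type 2 system.
K_a = lim_{s→0} s^2·G_p(s) = 60·1 / 2880 = 1/48.
r(t) = 2t^2 gives R(s) = 4/s^3.
e_ss = 4/K_a = 4/(1/48) = 192.

192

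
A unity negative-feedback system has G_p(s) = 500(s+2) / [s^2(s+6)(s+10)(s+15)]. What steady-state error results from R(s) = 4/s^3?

3.6

Two free integrators in G_p(s): this is a type 2 system.
K_a = lim_{s→0} s^2·G_p(s) = 500·2 / (6·10·15) = 10/9.
r(t) = 2t^2 gives R(s) = 4/s^3.
e_ss = 4/K_a = 4/(10/9) = 3.6.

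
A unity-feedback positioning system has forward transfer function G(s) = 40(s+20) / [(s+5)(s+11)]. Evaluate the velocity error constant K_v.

0

G(s) has no factors of s in the denominator, so the system is type 0.
K_v = lim_{s→0} s·G(s) = 0 (the extra factor of s kills the finite limit).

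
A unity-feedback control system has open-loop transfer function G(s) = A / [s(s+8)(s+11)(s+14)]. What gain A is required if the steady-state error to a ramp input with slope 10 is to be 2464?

5

The open loop has one pole at the origin → type 1 system.
K_v = lim_{s→0} s·G(s) = A / (8·11·14) = (1/1232)·A.
e_ss = 10/K_v = 2464 ⇒ K_v = 5/1232 ⇒ A = (5/1232)/(1/1232) = 5.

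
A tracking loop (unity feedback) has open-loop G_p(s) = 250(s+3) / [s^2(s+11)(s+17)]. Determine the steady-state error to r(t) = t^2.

G_p(s) has two factors of s in the denominator, so the system is type 2.
K_a = lim_{s→0} s^2·G_p(s) = 250·3 / (11·17) = 750/187.
r(t) = t^2 gives R(s) = 2/s^3.
e_ss = 2/K_a = 2/(750/187) = 187/375.

187/375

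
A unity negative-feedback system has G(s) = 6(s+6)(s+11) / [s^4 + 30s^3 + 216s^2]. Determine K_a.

Lowest-order denominator term is 216s^2, so the open loop has 2 poles at the origin → type 2 system.
K_a = lim_{s→0} s^2·G(s) = 6·6·11 / 216 = 11/6.

11/6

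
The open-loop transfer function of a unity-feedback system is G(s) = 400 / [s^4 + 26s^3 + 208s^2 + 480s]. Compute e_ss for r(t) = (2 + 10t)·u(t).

12

Factoring s from the denominator leaves a polynomial with constant term 480, so the system is type 1. Treating each term separately:
  • 2: tracked with zero error.
  • 10t: e_ss = 10/K_v with K_v=5/6 → 12.
Total e_ss = 12.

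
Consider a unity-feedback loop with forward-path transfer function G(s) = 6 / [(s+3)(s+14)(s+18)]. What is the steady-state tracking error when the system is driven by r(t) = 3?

378/127

No free integrators in G(s): this is a type 0 system.
K_p = lim_{s→0} G(s) = 6 / (3·14·18) = 1/126.
e_ss = 3/(1 + K_p) = 3/(127/126) = 378/127.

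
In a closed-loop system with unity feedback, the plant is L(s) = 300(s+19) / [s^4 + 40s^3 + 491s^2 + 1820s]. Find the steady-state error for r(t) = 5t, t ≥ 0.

Factoring s from the denominator leaves a polynomial with constant term 1820, so the system is type 1.
K_v = lim_{s→0} s·L(s) = 300·19 / 1820 = 285/91.
e_ss = 5/K_v = 5/(285/91) = 91/57.

91/57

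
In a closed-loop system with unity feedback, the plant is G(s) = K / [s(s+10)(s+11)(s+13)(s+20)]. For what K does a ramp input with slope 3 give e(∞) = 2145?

One free integrator in G(s): this is a type 1 system.
K_v = lim_{s→0} s·G(s) = K / (10·11·13·20) = (1/28600)·K.
e_ss = 3/K_v = 2145 ⇒ K_v = 1/715 ⇒ K = (1/715)/(1/28600) = 40.

40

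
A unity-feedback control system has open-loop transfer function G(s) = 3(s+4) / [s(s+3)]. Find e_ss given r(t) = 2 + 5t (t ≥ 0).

System type = 1 (one pole at s=0). By superposition:
  • 2: tracked with zero error.
  • 5t: e_ss = 5/K_v with K_v=4 → 1.25.
Total e_ss = 1.25.

1.25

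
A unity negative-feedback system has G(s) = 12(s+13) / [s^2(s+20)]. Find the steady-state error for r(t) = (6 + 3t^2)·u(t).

10/13

System type = 2 (two poles at s=0). By superposition:
  • 6: tracked with zero error.
  • 3t^2: e_ss = 6/K_a with K_a=7.8 → 10/13.
Total e_ss = 10/13.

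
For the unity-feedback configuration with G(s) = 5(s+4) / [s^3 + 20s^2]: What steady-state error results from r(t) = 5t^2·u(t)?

Factoring s^2 from the denominator leaves a polynomial with constant term 20, so the system is type 2.
K_a = lim_{s→0} s^2·G(s) = 5·4 / 20 = 1.
r(t) = 5t^2 gives R(s) = 10/s^3.
e_ss = 10/K_a = 10/1 = 10.

10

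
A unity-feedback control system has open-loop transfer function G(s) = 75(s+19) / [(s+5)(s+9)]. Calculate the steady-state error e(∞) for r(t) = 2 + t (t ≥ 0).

No free integrators in G(s): this is a type 0 system. Taking each input component in turn:
  • 2: e_ss = 2/(1+K_p) with K_p=95/3 → 3/49.
  • t: a type-0 system cannot track it, e_ss → ∞.
The unbounded component dominates.

infinity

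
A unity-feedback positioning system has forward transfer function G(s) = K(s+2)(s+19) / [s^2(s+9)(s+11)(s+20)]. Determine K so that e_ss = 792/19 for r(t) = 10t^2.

25

G(s) has two factors of s in the denominator, so the system is type 2.
K_a = lim_{s→0} s^2·G(s) = K·2·19 / (9·11·20) = (19/990)·K.
e_ss = 20/K_a = 792/19 ⇒ K_a = 95/198 ⇒ K = (95/198)/(19/990) = 25.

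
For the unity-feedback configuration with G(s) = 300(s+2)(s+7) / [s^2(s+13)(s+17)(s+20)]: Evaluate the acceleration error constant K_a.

System type = 2 (two poles at s=0).
K_a = lim_{s→0} s^2·G(s) = 300·2·7 / (13·17·20) = 210/221.

210/221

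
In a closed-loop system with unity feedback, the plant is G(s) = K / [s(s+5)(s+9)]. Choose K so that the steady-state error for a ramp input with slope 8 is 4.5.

80

G(s) has one factor of s in the denominator, so the system is type 1.
K_v = lim_{s→0} s·G(s) = K / (5·9) = (1/45)·K.
e_ss = 8/K_v = 4.5 ⇒ K_v = 16/9 ⇒ K = (16/9)/(1/45) = 80.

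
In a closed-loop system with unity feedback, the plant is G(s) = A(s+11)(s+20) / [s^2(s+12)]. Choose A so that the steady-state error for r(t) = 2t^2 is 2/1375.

Two free integrators in G(s): this is a type 2 system.
K_a = lim_{s→0} s^2·G(s) = A·11·20 / (12) = (55/3)·A.
e_ss = 4/K_a = 2/1375 ⇒ K_a = 2750 ⇒ A = 2750/(55/3) = 150.

150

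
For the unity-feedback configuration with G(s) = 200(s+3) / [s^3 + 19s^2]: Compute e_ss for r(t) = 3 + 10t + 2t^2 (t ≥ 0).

19/150

Factoring s^2 from the denominator leaves a polynomial with constant term 19, so the system is type 2. Taking each input component in turn:
  • 3: tracked with zero error.
  • 10t: tracked with zero error.
  • 2t^2: e_ss = 4/K_a with K_a=600/19 → 19/150.
Total e_ss = 19/150.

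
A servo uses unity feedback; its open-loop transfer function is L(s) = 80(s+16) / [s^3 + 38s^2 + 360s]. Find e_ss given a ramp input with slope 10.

Factoring s from the denominator leaves a polynomial with constant term 360, so the system is type 1.
K_v = lim_{s→0} s·L(s) = 80·16 / 360 = 32/9.
e_ss = 10/K_v = 10/(32/9) = 2.8125.

2.8125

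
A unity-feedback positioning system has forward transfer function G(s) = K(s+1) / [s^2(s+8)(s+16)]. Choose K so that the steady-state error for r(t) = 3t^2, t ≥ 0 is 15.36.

G(s) has two factors of s in the denominator, so the system is type 2.
K_a = lim_{s→0} s^2·G(s) = K·1 / (8·16) = (1/128)·K.
e_ss = 6/K_a = 15.36 ⇒ K_a = 25/64 ⇒ K = (25/64)/(1/128) = 50.

50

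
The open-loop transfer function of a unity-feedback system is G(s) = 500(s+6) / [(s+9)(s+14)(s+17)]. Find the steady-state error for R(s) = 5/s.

1785/857

The open loop has no poles at the origin → type 0 system.
K_p = lim_{s→0} G(s) = 500·6 / (9·14·17) = 500/357.
e_ss = 5/(1 + K_p) = 5/(857/357) = 1785/857.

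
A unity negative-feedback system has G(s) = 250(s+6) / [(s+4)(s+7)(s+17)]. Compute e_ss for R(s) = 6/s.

357/247

G(s) has no factors of s in the denominator, so the system is type 0.
K_p = lim_{s→0} G(s) = 250·6 / (4·7·17) = 375/119.
e_ss = 6/(1 + K_p) = 6/(494/119) = 357/247.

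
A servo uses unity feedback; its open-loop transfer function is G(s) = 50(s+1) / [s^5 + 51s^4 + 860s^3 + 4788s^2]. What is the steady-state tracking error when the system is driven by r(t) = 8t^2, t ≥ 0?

1532.16

Factoring s^2 from the denominator leaves a polynomial with constant term 4788, so the system is type 2.
K_a = lim_{s→0} s^2·G(s) = 50·1 / 4788 = 25/2394.
r(t) = 8t^2 gives R(s) = 16/s^3.
e_ss = 16/K_a = 16/(25/2394) = 1532.16.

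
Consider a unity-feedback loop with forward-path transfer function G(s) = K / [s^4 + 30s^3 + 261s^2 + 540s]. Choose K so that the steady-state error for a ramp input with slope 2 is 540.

2

Lowest-order denominator term is 540s, so the open loop has 1 pole at the origin → type 1 system.
K_v = lim_{s→0} s·G(s) = K / 540 = (1/540)·K.
e_ss = 2/K_v = 540 ⇒ K_v = 1/270 ⇒ K = (1/270)/(1/540) = 2.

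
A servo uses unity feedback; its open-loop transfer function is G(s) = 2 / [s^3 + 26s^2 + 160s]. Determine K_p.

infinity

K_p = lim_{s→0} G(s); with 1 pole at the origin the limit diverges, so K_p = ∞.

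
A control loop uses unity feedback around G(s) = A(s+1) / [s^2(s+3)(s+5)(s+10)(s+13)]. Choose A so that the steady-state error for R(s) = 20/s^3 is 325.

The open loop has two poles at the origin → type 2 system.
K_a = lim_{s→0} s^2·G(s) = A·1 / (3·5·10·13) = (1/1950)·A.
e_ss = 20/K_a = 325 ⇒ K_a = 4/65 ⇒ A = (4/65)/(1/1950) = 120.

120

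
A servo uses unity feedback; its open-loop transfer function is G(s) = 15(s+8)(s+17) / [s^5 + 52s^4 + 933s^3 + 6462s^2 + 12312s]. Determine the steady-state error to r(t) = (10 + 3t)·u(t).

1539/85

Lowest-order denominator term is 12312s, so the open loop has 1 pole at the origin → type 1 system. Taking each input component in turn:
  • 10: tracked with zero error.
  • 3t: e_ss = 3/K_v with K_v=85/513 → 1539/85.
Total e_ss = 1539/85.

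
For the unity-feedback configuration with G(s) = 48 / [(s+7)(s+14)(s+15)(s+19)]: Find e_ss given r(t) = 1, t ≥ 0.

4655/4663

No free integrators in G(s): this is a type 0 system.
K_p = lim_{s→0} G(s) = 48 / (7·14·15·19) = 8/4655.
e_ss = 1/(1 + K_p) = 1/(4663/4655) = 4655/4663.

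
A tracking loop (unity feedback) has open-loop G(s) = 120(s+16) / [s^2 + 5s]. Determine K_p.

infinity

K_p = lim_{s→0} G(s); with 1 pole at the origin the limit diverges, so K_p = ∞.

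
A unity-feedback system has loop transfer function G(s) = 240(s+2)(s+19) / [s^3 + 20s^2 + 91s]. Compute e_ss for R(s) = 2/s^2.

Lowest-order denominator term is 91s, so the open loop has 1 pole at the origin → type 1 system.
K_v = lim_{s→0} s·G(s) = 240·2·19 / 91 = 9120/91.
e_ss = 2/K_v = 2/(9120/91) = 91/4560.

91/4560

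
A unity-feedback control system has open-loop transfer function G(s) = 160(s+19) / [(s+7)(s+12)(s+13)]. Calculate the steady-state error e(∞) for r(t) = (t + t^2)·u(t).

No free integrators in G(s): this is a type 0 system. By superposition:
  • t: a type-0 system cannot track it, e_ss → ∞.
  • t^2: a type-0 system cannot track it, e_ss → ∞.
The unbounded component dominates.

infinity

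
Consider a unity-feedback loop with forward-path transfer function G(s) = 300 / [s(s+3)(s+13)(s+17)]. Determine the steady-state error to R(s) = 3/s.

System type = 1 (one pole at s=0).
A type-1 system has K_p = ∞, so it tracks a step input with zero steady-state error.

0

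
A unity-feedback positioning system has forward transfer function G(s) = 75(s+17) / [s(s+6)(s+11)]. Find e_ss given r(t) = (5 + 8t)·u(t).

System type = 1 (one pole at s=0). Taking each input component in turn:
  • 5: tracked with zero error.
  • 8t: e_ss = 8/K_v with K_v=425/22 → 176/425.
Total e_ss = 176/425.

176/425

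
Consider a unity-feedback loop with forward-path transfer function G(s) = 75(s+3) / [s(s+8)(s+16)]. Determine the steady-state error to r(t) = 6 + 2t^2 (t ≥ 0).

One free integrator in G(s): this is a type 1 system. Taking each input component in turn:
  • 6: tracked with zero error.
  • 2t^2: a type-1 system cannot track it, e_ss → ∞.
The unbounded component dominates.

infinity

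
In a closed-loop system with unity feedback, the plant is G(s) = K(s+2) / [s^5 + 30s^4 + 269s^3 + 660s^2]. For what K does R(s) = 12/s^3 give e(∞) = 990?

4

Lowest-order denominator term is 660s^2, so the open loop has 2 poles at the origin → type 2 system.
K_a = lim_{s→0} s^2·G(s) = K·2 / 660 = (1/330)·K.
e_ss = 12/K_a = 990 ⇒ K_a = 2/165 ⇒ K = (2/165)/(1/330) = 4.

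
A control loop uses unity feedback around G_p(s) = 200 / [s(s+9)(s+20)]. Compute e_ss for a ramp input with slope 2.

G_p(s) has one factor of s in the denominator, so the system is type 1.
K_v = lim_{s→0} s·G_p(s) = 200 / (9·20) = 10/9.
e_ss = 2/K_v = 2/(10/9) = 1.8.

1.8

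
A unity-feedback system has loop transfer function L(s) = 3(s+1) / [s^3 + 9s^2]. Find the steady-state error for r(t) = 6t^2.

36

Lowest-order denominator term is 9s^2, so the open loop has 2 poles at the origin → type 2 system.
K_a = lim_{s→0} s^2·L(s) = 3·1 / 9 = 1/3.
r(t) = 6t^2 gives R(s) = 12/s^3.
e_ss = 12/K_a = 12/(1/3) = 36.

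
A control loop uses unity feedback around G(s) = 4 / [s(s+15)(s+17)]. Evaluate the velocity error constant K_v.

System type = 1 (one pole at s=0).
K_v = lim_{s→0} s·G(s) = 4 / (15·17) = 4/255.

4/255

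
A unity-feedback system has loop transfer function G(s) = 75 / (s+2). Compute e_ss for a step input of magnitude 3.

6/77

The open loop has no poles at the origin → type 0 system.
K_p = lim_{s→0} G(s) = 75 / (2) = 37.5.
e_ss = 3/(1 + K_p) = 3/38.5 = 6/77.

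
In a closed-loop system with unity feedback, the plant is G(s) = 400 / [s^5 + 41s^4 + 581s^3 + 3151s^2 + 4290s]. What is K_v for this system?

40/429

Lowest-order denominator term is 4290s, so the open loop has 1 pole at the origin → type 1 system.
K_v = lim_{s→0} s·G(s) = 400 / 4290 = 40/429.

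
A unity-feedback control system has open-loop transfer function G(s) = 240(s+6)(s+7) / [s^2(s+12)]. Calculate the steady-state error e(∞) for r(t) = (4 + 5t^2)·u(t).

G(s) has two factors of s in the denominator, so the system is type 2. Taking each input component in turn:
  • 4: tracked with zero error.
  • 5t^2: e_ss = 10/K_a with K_a=840 → 1/84.
Total e_ss = 1/84.

1/84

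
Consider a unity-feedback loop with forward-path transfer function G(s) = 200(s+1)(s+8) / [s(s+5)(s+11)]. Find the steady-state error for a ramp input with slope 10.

11/32

System type = 1 (one pole at s=0).
K_v = lim_{s→0} s·G(s) = 200·1·8 / (5·11) = 320/11.
e_ss = 10/K_v = 10/(320/11) = 11/32.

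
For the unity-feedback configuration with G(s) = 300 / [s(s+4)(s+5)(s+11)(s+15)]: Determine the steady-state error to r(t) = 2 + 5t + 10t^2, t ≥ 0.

infinity

System type = 1 (one pole at s=0). By superposition:
  • 2: tracked with zero error.
  • 5t: e_ss = 5/K_v with K_v=1/11 → 55.
  • 10t^2: a type-1 system cannot track it, e_ss → ∞.
The unbounded component dominates.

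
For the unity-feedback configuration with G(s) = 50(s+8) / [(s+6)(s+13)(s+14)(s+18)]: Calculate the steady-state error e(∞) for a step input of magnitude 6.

14742/2507

The open loop has no poles at the origin → type 0 system.
K_p = lim_{s→0} G(s) = 50·8 / (6·13·14·18) = 50/2457.
e_ss = 6/(1 + K_p) = 6/(2507/2457) = 14742/2507.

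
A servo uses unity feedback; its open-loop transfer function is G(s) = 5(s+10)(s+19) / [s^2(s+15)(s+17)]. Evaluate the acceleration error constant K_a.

190/51

System type = 2 (two poles at s=0).
K_a = lim_{s→0} s^2·G(s) = 5·10·19 / (15·17) = 190/51.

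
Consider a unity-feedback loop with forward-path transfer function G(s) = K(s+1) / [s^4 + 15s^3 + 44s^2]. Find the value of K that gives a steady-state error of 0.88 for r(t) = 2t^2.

The denominator has no term below 44s^2 — 2 poles at s=0, type 2.
K_a = lim_{s→0} s^2·G(s) = K·1 / 44 = (1/44)·K.
e_ss = 4/K_a = 0.88 ⇒ K_a = 50/11 ⇒ K = (50/11)/(1/44) = 200.

200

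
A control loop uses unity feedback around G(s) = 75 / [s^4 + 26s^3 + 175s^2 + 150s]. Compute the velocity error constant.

0.5

Factoring s from the denominator leaves a polynomial with constant term 150, so the system is type 1.
K_v = lim_{s→0} s·G(s) = 75 / 150 = 0.5.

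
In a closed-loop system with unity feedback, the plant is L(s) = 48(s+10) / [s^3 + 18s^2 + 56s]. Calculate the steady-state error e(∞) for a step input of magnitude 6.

Factoring s from the denominator leaves a polynomial with constant term 56, so the system is type 1.
A type-1 system has K_p = ∞, so it tracks a step input with zero steady-state error.

0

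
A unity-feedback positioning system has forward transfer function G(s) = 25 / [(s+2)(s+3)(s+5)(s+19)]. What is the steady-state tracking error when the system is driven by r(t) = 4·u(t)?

The open loop has no poles at the origin → type 0 system.
K_p = lim_{s→0} G(s) = 25 / (2·3·5·19) = 5/114.
e_ss = 4/(1 + K_p) = 4/(119/114) = 456/119.

456/119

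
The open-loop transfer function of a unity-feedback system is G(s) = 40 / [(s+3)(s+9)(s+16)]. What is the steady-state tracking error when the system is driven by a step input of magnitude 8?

432/59

No free integrators in G(s): this is a type 0 system.
K_p = lim_{s→0} G(s) = 40 / (3·9·16) = 5/54.
e_ss = 8/(1 + K_p) = 8/(59/54) = 432/59.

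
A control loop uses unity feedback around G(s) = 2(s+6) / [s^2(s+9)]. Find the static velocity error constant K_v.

infinity

K_v = lim_{s→0} s·G(s); with 2 poles at the origin the limit diverges, so K_v = ∞.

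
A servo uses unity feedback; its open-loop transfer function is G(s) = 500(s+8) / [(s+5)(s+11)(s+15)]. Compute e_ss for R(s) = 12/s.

The open loop has no poles at the origin → type 0 system.
K_p = lim_{s→0} G(s) = 500·8 / (5·11·15) = 160/33.
e_ss = 12/(1 + K_p) = 12/(193/33) = 396/193.

396/193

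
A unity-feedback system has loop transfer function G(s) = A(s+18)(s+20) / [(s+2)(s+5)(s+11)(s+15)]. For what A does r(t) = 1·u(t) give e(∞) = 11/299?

120

System type = 0 (no poles at s=0).
K_p = lim_{s→0} G(s) = A·18·20 / (2·5·11·15) = (12/55)·A.
e_ss = 1/(1 + K_p) = 11/299 ⇒ 1 + (12/55)·A = 299/11 ⇒ A = 120.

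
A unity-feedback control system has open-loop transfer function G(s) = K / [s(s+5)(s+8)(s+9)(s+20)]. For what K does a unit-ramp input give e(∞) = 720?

10

One free integrator in G(s): this is a type 1 system.
K_v = lim_{s→0} s·G(s) = K / (5·8·9·20) = (1/7200)·K.
e_ss = 1/K_v = 720 ⇒ K_v = 1/720 ⇒ K = (1/720)/(1/7200) = 10.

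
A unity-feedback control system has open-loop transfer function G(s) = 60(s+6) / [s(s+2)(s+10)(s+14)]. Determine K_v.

9/7

One free integrator in G(s): this is a type 1 system.
K_v = lim_{s→0} s·G(s) = 60·6 / (2·10·14) = 9/7.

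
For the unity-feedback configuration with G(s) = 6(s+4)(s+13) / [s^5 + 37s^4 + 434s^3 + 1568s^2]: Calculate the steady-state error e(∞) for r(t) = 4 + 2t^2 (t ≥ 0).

The denominator has no term below 1568s^2 — 2 poles at s=0, type 2. Taking each input component in turn:
  • 4: tracked with zero error.
  • 2t^2: e_ss = 4/K_a with K_a=39/196 → 784/39.
Total e_ss = 784/39.

784/39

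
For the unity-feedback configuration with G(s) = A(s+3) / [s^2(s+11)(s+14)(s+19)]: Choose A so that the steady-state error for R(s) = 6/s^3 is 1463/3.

Two free integrators in G(s): this is a type 2 system.
K_a = lim_{s→0} s^2·G(s) = A·3 / (11·14·19) = (3/2926)·A.
e_ss = 6/K_a = 1463/3 ⇒ K_a = 18/1463 ⇒ A = (18/1463)/(3/2926) = 12.

12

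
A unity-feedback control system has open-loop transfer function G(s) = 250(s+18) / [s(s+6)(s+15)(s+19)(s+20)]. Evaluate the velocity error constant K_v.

5/38

G(s) has one factor of s in the denominator, so the system is type 1.
K_v = lim_{s→0} s·G(s) = 250·18 / (6·15·19·20) = 5/38.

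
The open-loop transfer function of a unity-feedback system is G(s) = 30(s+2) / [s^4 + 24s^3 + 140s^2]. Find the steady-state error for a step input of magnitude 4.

0

Factoring s^2 from the denominator leaves a polynomial with constant term 140, so the system is type 2.
A type-2 system has K_p = ∞, so it tracks a step input with zero steady-state error.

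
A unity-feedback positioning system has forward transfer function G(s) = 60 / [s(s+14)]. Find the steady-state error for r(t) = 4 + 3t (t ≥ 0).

System type = 1 (one pole at s=0). By superposition:
  • 4: tracked with zero error.
  • 3t: e_ss = 3/K_v with K_v=30/7 → 0.7.
Total e_ss = 0.7.

0.7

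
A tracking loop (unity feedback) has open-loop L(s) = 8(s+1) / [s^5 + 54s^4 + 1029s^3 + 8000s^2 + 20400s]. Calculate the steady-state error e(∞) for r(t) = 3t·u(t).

Lowest-order denominator term is 20400s, so the open loop has 1 pole at the origin → type 1 system.
K_v = lim_{s→0} s·L(s) = 8·1 / 20400 = 1/2550.
e_ss = 3/K_v = 3/(1/2550) = 7650.

7650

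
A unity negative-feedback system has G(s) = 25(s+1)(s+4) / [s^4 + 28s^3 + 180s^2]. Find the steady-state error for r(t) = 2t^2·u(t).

7.2

Factoring s^2 from the denominator leaves a polynomial with constant term 180, so the system is type 2.
K_a = lim_{s→0} s^2·G(s) = 25·1·4 / 180 = 5/9.
r(t) = 2t^2 gives R(s) = 4/s^3.
e_ss = 4/K_a = 4/(5/9) = 7.2.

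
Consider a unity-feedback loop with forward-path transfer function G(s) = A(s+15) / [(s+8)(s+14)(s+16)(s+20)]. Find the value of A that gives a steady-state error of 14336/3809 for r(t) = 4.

150

No free integrators in G(s): this is a type 0 system.
K_p = lim_{s→0} G(s) = A·15 / (8·14·16·20) = (3/7168)·A.
e_ss = 4/(1 + K_p) = 14336/3809 ⇒ 1 + (3/7168)·A = 3809/3584 ⇒ A = 150.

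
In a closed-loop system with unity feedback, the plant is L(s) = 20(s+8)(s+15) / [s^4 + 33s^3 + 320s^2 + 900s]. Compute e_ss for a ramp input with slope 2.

0.75

The denominator has no term below 900s — 1 pole at s=0, type 1.
K_v = lim_{s→0} s·L(s) = 20·8·15 / 900 = 8/3.
e_ss = 2/K_v = 2/(8/3) = 0.75.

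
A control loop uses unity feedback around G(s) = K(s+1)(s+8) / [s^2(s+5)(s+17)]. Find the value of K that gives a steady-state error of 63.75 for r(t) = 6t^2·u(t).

2

The open loop has two poles at the origin → type 2 system.
K_a = lim_{s→0} s^2·G(s) = K·1·8 / (5·17) = (8/85)·K.
e_ss = 12/K_a = 63.75 ⇒ K_a = 16/85 ⇒ K = (16/85)/(8/85) = 2.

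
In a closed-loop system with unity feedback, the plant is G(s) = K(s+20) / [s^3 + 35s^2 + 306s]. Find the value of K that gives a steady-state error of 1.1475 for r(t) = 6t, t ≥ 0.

80

Factoring s from the denominator leaves a polynomial with constant term 306, so the system is type 1.
K_v = lim_{s→0} s·G(s) = K·20 / 306 = (10/153)·K.
e_ss = 6/K_v = 1.1475 ⇒ K_v = 800/153 ⇒ K = (800/153)/(10/153) = 80.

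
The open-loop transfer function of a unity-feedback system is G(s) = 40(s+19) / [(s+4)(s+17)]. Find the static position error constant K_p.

System type = 0 (no poles at s=0).
K_p = lim_{s→0} G(s) = 40·19 / (4·17) = 190/17.

190/17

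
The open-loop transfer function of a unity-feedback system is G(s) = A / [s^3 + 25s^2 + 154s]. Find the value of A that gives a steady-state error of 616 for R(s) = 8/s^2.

2

Factoring s from the denominator leaves a polynomial with constant term 154, so the system is type 1.
K_v = lim_{s→0} s·G(s) = A / 154 = (1/154)·A.
e_ss = 8/K_v = 616 ⇒ K_v = 1/77 ⇒ A = (1/77)/(1/154) = 2.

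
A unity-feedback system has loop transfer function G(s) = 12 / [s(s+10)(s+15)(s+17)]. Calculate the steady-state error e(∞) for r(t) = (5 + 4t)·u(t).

850

System type = 1 (one pole at s=0). Taking each input component in turn:
  • 5: tracked with zero error.
  • 4t: e_ss = 4/K_v with K_v=2/425 → 850.
Total e_ss = 850.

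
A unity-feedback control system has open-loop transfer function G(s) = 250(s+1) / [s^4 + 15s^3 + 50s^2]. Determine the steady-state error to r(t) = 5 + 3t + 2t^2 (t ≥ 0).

0.8

Factoring s^2 from the denominator leaves a polynomial with constant term 50, so the system is type 2. By superposition:
  • 5: tracked with zero error.
  • 3t: tracked with zero error.
  • 2t^2: e_ss = 4/K_a with K_a=5 → 0.8.
Total e_ss = 0.8.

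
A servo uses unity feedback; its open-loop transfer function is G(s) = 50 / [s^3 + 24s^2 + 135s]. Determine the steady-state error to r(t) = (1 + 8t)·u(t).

The denominator has no term below 135s — 1 pole at s=0, type 1. Taking each input component in turn:
  • 1: tracked with zero error.
  • 8t: e_ss = 8/K_v with K_v=10/27 → 21.6.
Total e_ss = 21.6.

21.6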